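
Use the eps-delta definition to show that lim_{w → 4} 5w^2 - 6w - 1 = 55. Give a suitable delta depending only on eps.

delta = min(2, eps/44)

Suppose eps > 0. We want delta > 0 such that 0 < |w − 4| < delta implies |(5w^2 - 6w - 1) − 55| < eps.
(5w^2 - 6w - 1) − 55 = 5w^2 - 6w - 56 = (w − 4)(5w + 14).
So |(5w^2 - 6w - 1) − 55| = |w − 4|·|5w + 14|.
Assume first that |w − 4| < 2, so |w| < 6. Then |5w + 14| ≤ 5·6 + 14 = 44.
Hence |(5w^2 - 6w - 1) − 55| ≤ 44|w − 4| < eps provided |w − 4| < eps/44.
Take delta = min(2, eps/44). Then 0 < |w − 4| < delta gives both |w − 4| < 2 and |w − 4| < eps/44, so |(5w^2 - 6w - 1) − 55| < eps.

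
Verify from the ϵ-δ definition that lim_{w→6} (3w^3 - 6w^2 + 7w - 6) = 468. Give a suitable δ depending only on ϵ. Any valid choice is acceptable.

δ = min(1, ϵ/310)

Let ϵ > 0. We want δ > 0 such that 0 < |w − 6| < δ implies |(3w^3 - 6w^2 + 7w - 6) − 468| < ϵ.
(3w^3 - 6w^2 + 7w - 6) − 468 = 3w^3 - 6w^2 + 7w - 474 = (w − 6)(3w^2 + 12w + 79).
So |(3w^3 - 6w^2 + 7w - 6) − 468| = |w − 6|·|3w^2 + 12w + 79|.
Require δ ≤ 1. Then |w − 6| < 1 gives |w| < 7, and by the triangle inequality |3w^2 + 12w + 79| ≤ 3·7^2 + 12·7 + 79 = 310.
Hence |(3w^3 - 6w^2 + 7w - 6) − 468| ≤ 310|w − 6| < ϵ provided |w − 6| < ϵ/310.
Take δ = min(1, ϵ/310). Then 0 < |w − 6| < δ gives both |w − 6| < 1 and |w − 6| < ϵ/310, so |(3w^3 - 6w^2 + 7w - 6) − 468| < ϵ.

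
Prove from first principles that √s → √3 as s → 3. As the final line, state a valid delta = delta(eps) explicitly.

delta = min(3, √3·eps)

Fix eps > 0. We want delta > 0 such that 0 < |s − 3| < delta implies |√s − √3| < eps.
Rationalise: √s − √3 = (s − 3)/(√s + √3), so |√s − √3| = |s − 3|/(√s + √3).
Restrict delta ≤ 3 so that |s − 3| < 3 forces s > 0, and then √s + √3 > √3.
Hence |√s − √3| < |s − 3|/√3, which is < eps once |s − 3| < √3·eps.
Take delta = min(3, √3·eps). If 0 < |s − 3| < delta then s > 0 and |√s − √3| < |s − 3|/√3 < eps.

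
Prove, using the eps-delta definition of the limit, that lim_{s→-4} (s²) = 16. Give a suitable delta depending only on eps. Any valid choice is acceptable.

delta = min(1, eps/9)

Suppose eps > 0. We seek delta > 0 with 0 < |s + 4| < delta ⇒ |s² − 16| < eps.
Factor: s² − 16 = (s + 4)(s - 4), so |s² − 16| = |s + 4|·|s - 4|.
Impose delta ≤ 1 so that |s| < 5; then |s - 4| ≤ 9.
Hence |s² − 16| ≤ 9|s + 4|, which is < eps once |s + 4| < eps/9.
Take delta = min(1, eps/9). If 0 < |s + 4| < delta then both bounds hold and |s² − 16| ≤ 9|s + 4| < 9·(eps/9) = eps.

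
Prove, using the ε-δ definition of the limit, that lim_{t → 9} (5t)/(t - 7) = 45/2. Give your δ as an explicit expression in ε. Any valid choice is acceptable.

δ = min(1, (2/35)ε)

Suppose ε > 0. We want δ > 0 with 0 < |t − 9| < δ ⇒ |(5t)/(t - 7) − (45/2)| < ε.
Combining over a common denominator, (5t)/(t - 7) − (45/2) = [(5t)·2 − 45·(t - 7)] / [2·(t - 7)] = -35(t − 9) / (2(t - 7)).
So |(5t)/(t - 7) − (45/2)| = 35|t − 9| / (2·|t − 7|).
Restrict δ ≤ 1. Then |t − 9| < 1 gives |t − 7| = |(t − 9) + 2| ≥ 2 − 1 = 1.
Hence |(5t)/(t - 7) − (45/2)| < 35|t − 9|/(2·1) = (35/2)|t − 9|, which is < ε once |t − 9| < (2/35)ε.
Take δ = min(1, (2/35)ε). Then 0 < |t − 9| < δ forces both bounds, so |(5t)/(t - 7) − (45/2)| < ε.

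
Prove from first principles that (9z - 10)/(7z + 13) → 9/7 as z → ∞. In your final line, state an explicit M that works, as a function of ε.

M = (187/49)/ε

Suppose ε > 0. We seek M > 0 such that z > M implies |(9z - 10)/(7z + 13) − (9/7)| < ε.
(9z - 10)/(7z + 13) − (9/7) = (7(9z - 10) − 9(7z + 13)) / (7(7z + 13)) = -187/(7(7z + 13)).
For z > 0 we have 7z + 13 > 7z, so |(9z - 10)/(7z + 13) − (9/7)| = 187/(7(7z + 13)) < 187/(7·7z) = (187/49)/z.
Thus |(9z - 10)/(7z + 13) − (9/7)| < ε whenever z > (187/49)/ε.
Take M = (187/49)/ε. If z > M then |(9z - 10)/(7z + 13) − (9/7)| < (187/49)/z < ε.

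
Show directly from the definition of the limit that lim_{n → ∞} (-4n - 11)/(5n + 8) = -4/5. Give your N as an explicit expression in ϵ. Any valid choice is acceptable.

N = (23/25)/ϵ

Let ϵ > 0 be given. For n ≥ 1, |(-4n - 11)/(5n + 8) + 4/5| = |-23|/(5(5n + 8)) = 23/(5(5n + 8)).
Since 5n + 8 ≥ 5n for n ≥ 1, this is ≤ 23/(5·5n) = (23/25)/n.
So |(-4n - 11)/(5n + 8) + 4/5| < ϵ whenever n > (23/25)/ϵ.
Take N = (23/25)/ϵ. If n > N then |(-4n - 11)/(5n + 8) + 4/5| ≤ (23/25)/n < ϵ.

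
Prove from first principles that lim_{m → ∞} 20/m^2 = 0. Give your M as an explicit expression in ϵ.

M = (20/ϵ)^{1/2}

Let ϵ > 0 be given. For m ≥ 1, |20/m^2 − 0| = 20/m^2.
20/m^2 < ϵ ⇔ m^2 > 20/ϵ ⇔ m > (20/ϵ)^{1/2}.
Take M = (20/ϵ)^{1/2}. Then m > M implies 20/m^2 < ϵ.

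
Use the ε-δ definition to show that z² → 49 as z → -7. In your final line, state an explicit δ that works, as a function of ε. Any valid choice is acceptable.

δ = min(1, ε/15)

Suppose ε > 0. We seek δ > 0 with 0 < |z + 7| < δ ⇒ |z² − 49| < ε.
Factor: z² − 49 = (z + 7)(z - 7), so |z² − 49| = |z + 7|·|z - 7|.
Impose δ ≤ 1 so that |z| < 8; then |z - 7| ≤ 15.
Hence |z² − 49| ≤ 15|z + 7|, which is < ε once |z + 7| < ε/15.
Take δ = min(1, ε/15). If 0 < |z + 7| < δ then both bounds hold and |z² − 49| ≤ 15|z + 7| < 15·(ε/15) = ε.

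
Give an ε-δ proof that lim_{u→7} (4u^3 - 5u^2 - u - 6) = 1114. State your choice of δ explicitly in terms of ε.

δ = min(2, ε/691)

Suppose ε > 0. We want δ > 0 such that 0 < |u − 7| < δ implies |(4u^3 - 5u^2 - u - 6) − 1114| < ε.
(4u^3 - 5u^2 - u - 6) − 1114 = 4u^3 - 5u^2 - u - 1120 = (u − 7)(4u^2 + 23u + 160).
So |(4u^3 - 5u^2 - u - 6) − 1114| = |u − 7|·|4u^2 + 23u + 160|.
Assume first that |u − 7| < 2, so |u| < 9. Then |4u^2 + 23u + 160| ≤ 4·9^2 + 23·9 + 160 = 691.
Hence |(4u^3 - 5u^2 - u - 6) − 1114| ≤ 691|u − 7| < ε provided |u − 7| < ε/691.
Choosing δ = min(2, ε/691) ensures both conditions, hence |(4u^3 - 5u^2 - u - 6) − 1114| < ε.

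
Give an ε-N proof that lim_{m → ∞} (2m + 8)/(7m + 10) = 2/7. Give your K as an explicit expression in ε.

Let ε > 0. For m ≥ 1, |(2m + 8)/(7m + 10) − (2/7)| = |36|/(7(7m + 10)) = 36/(7(7m + 10)).
Since 7m + 10 ≥ 7m for m ≥ 1, this is ≤ 36/(7·7m) = (36/49)/m.
So |(2m + 8)/(7m + 10) − (2/7)| < ε whenever m > (36/49)/ε.
Take K = (36/49)/ε. If m > K then |(2m + 8)/(7m + 10) − (2/7)| ≤ (36/49)/m < ε.

K = (36/49)/ε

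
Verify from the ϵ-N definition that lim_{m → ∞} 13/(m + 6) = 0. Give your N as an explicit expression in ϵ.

Suppose ϵ > 0. For m ≥ 1, |13/(m + 6) − 0| = 13/(m + 6) ≤ 13/m.
We need 13/m < ϵ, i.e. m > 13/ϵ.
Take N = 13/ϵ. If m > N then |13/(m + 6)| ≤ 13/m < ϵ.

N = 13/ϵ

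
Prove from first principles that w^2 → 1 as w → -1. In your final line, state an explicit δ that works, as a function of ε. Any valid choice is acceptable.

δ = min(2, ε/4)

Fix ε > 0. We seek δ > 0 with 0 < |w + 1| < δ ⇒ |w^2 − 1| < ε.
Factor: w^2 − 1 = (w + 1)(w - 1), so |w^2 − 1| = |w + 1|·|w - 1|.
Restrict δ ≤ 2. Then |w + 1| < 2 gives |w| < 3, so by the triangle inequality |w - 1| ≤ 3 + 1 = 4.
Hence |w^2 − 1| ≤ 4|w + 1|, which is < ε once |w + 1| < ε/4.
Take δ = min(2, ε/4). If 0 < |w + 1| < δ then both bounds hold and |w^2 − 1| ≤ 4|w + 1| < 4·(ε/4) = ε.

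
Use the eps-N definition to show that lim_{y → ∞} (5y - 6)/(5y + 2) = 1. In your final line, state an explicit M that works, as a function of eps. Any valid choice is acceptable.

M = (8/5)/eps

Let eps > 0 be given. We seek M > 0 such that y > M implies |(5y - 6)/(5y + 2) − 1| < eps.
(5y - 6)/(5y + 2) − 1 = (5(5y - 6) − 5(5y + 2)) / (5(5y + 2)) = -40/(5(5y + 2)).
For y > 0 we have 5y + 2 > 5y, so |(5y - 6)/(5y + 2) − 1| = 40/(5(5y + 2)) < 40/(5·5y) = (8/5)/y.
Thus |(5y - 6)/(5y + 2) − 1| < eps whenever y > (8/5)/eps.
Take M = (8/5)/eps. If y > M then |(5y - 6)/(5y + 2) − 1| < (8/5)/y < eps.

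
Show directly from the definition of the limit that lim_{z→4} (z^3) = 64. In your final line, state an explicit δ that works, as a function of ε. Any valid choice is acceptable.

Suppose ε > 0. We seek δ > 0 with 0 < |z − 4| < δ ⇒ |z^3 − 64| < ε.
Factor: z^3 − 64 = (z − 4)(z^2 + 4z + 16), so |z^3 − 64| = |z − 4|·|z^2 + 4z + 16|.
Impose δ ≤ 2 so that |z| < 6; then |z^2 + 4z + 16| ≤ 76.
Hence |z^3 − 64| ≤ 76|z − 4|, which is < ε once |z − 4| < ε/76.
Take δ = min(2, ε/76). If 0 < |z − 4| < δ then both bounds hold and |z^3 − 64| ≤ 76|z − 4| < 76·(ε/76) = ε.

δ = min(2, ε/76)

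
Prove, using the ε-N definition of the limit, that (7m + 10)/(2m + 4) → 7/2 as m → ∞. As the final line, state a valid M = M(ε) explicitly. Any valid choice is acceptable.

Suppose ε > 0. For m ≥ 1, |(7m + 10)/(2m + 4) − (7/2)| = |-8|/(2(2m + 4)) = 8/(2(2m + 4)).
Since 2m + 4 ≥ 2m for m ≥ 1, this is ≤ 8/(2·2m) = 2/m.
So |(7m + 10)/(2m + 4) − (7/2)| < ε whenever m > 2/ε.
Take M = 2/ε. If m > M then |(7m + 10)/(2m + 4) − (7/2)| ≤ 2/m < ε.

M = 2/ε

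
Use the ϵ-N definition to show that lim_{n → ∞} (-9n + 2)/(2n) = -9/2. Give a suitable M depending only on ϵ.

M = 1/ϵ

Let ϵ > 0 be given. For n ≥ 1, |(-9n + 2)/(2n) + 9/2| = |4|/(2(2n)) = 4/(2(2n)).
Since 2n ≥ 2n for n ≥ 1, this is ≤ 4/(2·2n) = 1/n.
So |(-9n + 2)/(2n) + 9/2| < ϵ whenever n > 1/ϵ.
Take M = 1/ϵ. If n > M then |(-9n + 2)/(2n) + 9/2| ≤ 1/n < ϵ.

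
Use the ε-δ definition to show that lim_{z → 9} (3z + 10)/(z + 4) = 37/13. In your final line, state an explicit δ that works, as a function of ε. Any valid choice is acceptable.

δ = min(13/2, (169/4)ε)

Let ε > 0. We want δ > 0 with 0 < |z − 9| < δ ⇒ |(3z + 10)/(z + 4) − (37/13)| < ε.
Combining over a common denominator, (3z + 10)/(z + 4) − (37/13) = [(3z + 10)·13 − 37·(z + 4)] / [13·(z + 4)] = 2(z − 9) / (13(z + 4)).
So |(3z + 10)/(z + 4) − (37/13)| = 2|z − 9| / (13·|z + 4|).
Require δ ≤ 13/2, so |z + 4| ≥ |13| − |z − 9| > 13 − 13/2 = 13/2.
Hence |(3z + 10)/(z + 4) − (37/13)| < 2|z − 9|/(13·(13/2)) = (4/169)|z − 9|, which is < ε once |z − 9| < (169/4)ε.
Take δ = min(13/2, (169/4)ε). Then 0 < |z − 9| < δ forces both bounds, so |(3z + 10)/(z + 4) − (37/13)| < ε.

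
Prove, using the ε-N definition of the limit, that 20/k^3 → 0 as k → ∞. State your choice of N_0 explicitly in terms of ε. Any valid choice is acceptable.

N_0 = (20/ε)^{1/3}

Fix ε > 0. For k ≥ 1, |20/k^3 − 0| = 20/k^3.
20/k^3 < ε ⇔ k^3 > 20/ε ⇔ k > (20/ε)^{1/3}.
Take N_0 = (20/ε)^{1/3}. Then k > N_0 implies 20/k^3 < ε.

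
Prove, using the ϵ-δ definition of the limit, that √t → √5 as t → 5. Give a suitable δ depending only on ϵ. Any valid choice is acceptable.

Let ϵ > 0 be given. We want δ > 0 such that 0 < |t − 5| < δ implies |√t − √5| < ϵ.
Rationalise: √t − √5 = (t − 5)/(√t + √5), so |√t − √5| = |t − 5|/(√t + √5).
Restrict δ ≤ 5 so that |t − 5| < 5 forces t > 0, and then √t + √5 > √5.
Hence |√t − √5| < |t − 5|/√5, which is < ϵ once |t − 5| < √5·ϵ.
Take δ = min(5, √5·ϵ). If 0 < |t − 5| < δ then t > 0 and |√t − √5| < |t − 5|/√5 < ϵ.

δ = min(5, √5·ϵ)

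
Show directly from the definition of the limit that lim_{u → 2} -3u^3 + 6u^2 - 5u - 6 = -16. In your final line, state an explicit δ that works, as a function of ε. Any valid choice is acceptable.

Let ε > 0 be given. We want δ > 0 such that 0 < |u − 2| < δ implies |(-3u^3 + 6u^2 - 5u - 6) + 16| < ε.
(-3u^3 + 6u^2 - 5u - 6) + 16 = -3u^3 + 6u^2 - 5u + 10 = (u − 2)(-3u^2 - 5).
So |(-3u^3 + 6u^2 - 5u - 6) + 16| = |u − 2|·|-3u^2 - 5|.
Require δ ≤ 2. Then |u − 2| < 2 gives |u| < 4, and by the triangle inequality |-3u^2 - 5| ≤ 3·4^2 + 5 = 53.
Hence |(-3u^3 + 6u^2 - 5u - 6) + 16| ≤ 53|u − 2| < ε provided |u − 2| < ε/53.
Choosing δ = min(2, ε/53) ensures both conditions, hence |(-3u^3 + 6u^2 - 5u - 6) + 16| < ε.

δ = min(2, ε/53)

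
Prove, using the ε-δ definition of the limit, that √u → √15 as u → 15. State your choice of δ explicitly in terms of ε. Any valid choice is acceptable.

δ = min(15, √15·ε)

Let ε > 0. We want δ > 0 such that 0 < |u − 15| < δ implies |√u − √15| < ε.
Rationalise: √u − √15 = (u − 15)/(√u + √15), so |√u − √15| = |u − 15|/(√u + √15).
Restrict δ ≤ 15 so that |u − 15| < 15 forces u > 0, and then √u + √15 > √15.
Hence |√u − √15| < |u − 15|/√15, which is < ε once |u − 15| < √15·ε.
Take δ = min(15, √15·ε). If 0 < |u − 15| < δ then u > 0 and |√u − √15| < |u − 15|/√15 < ε.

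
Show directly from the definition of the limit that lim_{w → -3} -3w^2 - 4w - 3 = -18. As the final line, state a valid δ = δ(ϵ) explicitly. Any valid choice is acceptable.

δ = min(2, ϵ/20)

Let ϵ > 0 be given. We want δ > 0 such that 0 < |w + 3| < δ implies |(-3w^2 - 4w - 3) + 18| < ϵ.
(-3w^2 - 4w - 3) + 18 = -3w^2 - 4w + 15 = (w + 3)(-3w + 5).
So |(-3w^2 - 4w - 3) + 18| = |w + 3|·|-3w + 5|.
Require δ ≤ 2. Then |w + 3| < 2 gives |w| < 5, and by the triangle inequality |-3w + 5| ≤ 3·5 + 5 = 20.
Hence |(-3w^2 - 4w - 3) + 18| ≤ 20|w + 3| < ϵ provided |w + 3| < ϵ/20.
Choosing δ = min(2, ϵ/20) ensures both conditions, hence |(-3w^2 - 4w - 3) + 18| < ϵ.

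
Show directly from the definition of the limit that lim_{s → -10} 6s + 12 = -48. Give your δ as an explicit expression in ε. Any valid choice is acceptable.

Let ε > 0 be given. We need δ > 0 so that 0 < |s + 10| < δ implies |(6s + 12) + 48| < ε.
|(6s + 12) + 48| = |6s + 60| = 6|s + 10|.
So 6|s + 10| < ε exactly when |s + 10| < ε/6.
Choosing δ = ε/6 gives |(6s + 12) + 48| = 6|s + 10| < ε whenever |s + 10| < δ.

δ = ε/6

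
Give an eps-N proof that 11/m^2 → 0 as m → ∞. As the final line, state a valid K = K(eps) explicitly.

K = (11/eps)^{1/2}

Let eps > 0. For m ≥ 1, |11/m^2 − 0| = 11/m^2.
11/m^2 < eps ⇔ m^2 > 11/eps ⇔ m > (11/eps)^{1/2}.
Take K = (11/eps)^{1/2}. Then m > K implies 11/m^2 < eps.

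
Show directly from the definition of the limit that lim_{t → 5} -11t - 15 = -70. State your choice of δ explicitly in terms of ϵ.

Let ϵ > 0. We need δ > 0 so that 0 < |t − 5| < δ implies |(-11t - 15) + 70| < ϵ.
Since (-11t - 15) + 70 = -11(t − 5), we have |(-11t - 15) + 70| = 11|t − 5|.
So 11|t − 5| < ϵ exactly when |t − 5| < ϵ/11.
Choosing δ = ϵ/11 gives |(-11t - 15) + 70| = 11|t − 5| < ϵ whenever |t − 5| < δ.

δ = ϵ/11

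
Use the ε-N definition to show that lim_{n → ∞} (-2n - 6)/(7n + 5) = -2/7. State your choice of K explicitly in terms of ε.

Let ε > 0. For n ≥ 1, |(-2n - 6)/(7n + 5) + 2/7| = |-32|/(7(7n + 5)) = 32/(7(7n + 5)).
Since 7n + 5 ≥ 7n for n ≥ 1, this is ≤ 32/(7·7n) = (32/49)/n.
So |(-2n - 6)/(7n + 5) + 2/7| < ε whenever n > (32/49)/ε.
Take K = (32/49)/ε. If n > K then |(-2n - 6)/(7n + 5) + 2/7| ≤ (32/49)/n < ε.

K = (32/49)/ε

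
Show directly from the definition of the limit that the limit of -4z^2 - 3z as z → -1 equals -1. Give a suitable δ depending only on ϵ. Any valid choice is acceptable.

Fix ϵ > 0. We want δ > 0 such that 0 < |z + 1| < δ implies |(-4z^2 - 3z) + 1| < ϵ.
(-4z^2 - 3z) + 1 = -4z^2 - 3z + 1 = (z + 1)(-4z + 1).
So |(-4z^2 - 3z) + 1| = |z + 1|·|-4z + 1|.
Assume first that |z + 1| < 1, so |z| < 2. Then |-4z + 1| ≤ 4·2 + 1 = 9.
Hence |(-4z^2 - 3z) + 1| ≤ 9|z + 1| < ϵ provided |z + 1| < ϵ/9.
Choosing δ = min(1, ϵ/9) ensures both conditions, hence |(-4z^2 - 3z) + 1| < ϵ.

δ = min(1, ϵ/9)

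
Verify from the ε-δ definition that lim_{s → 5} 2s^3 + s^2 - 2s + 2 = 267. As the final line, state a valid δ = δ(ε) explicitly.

Fix ε > 0. We want δ > 0 such that 0 < |s − 5| < δ implies |(2s^3 + s^2 - 2s + 2) − 267| < ε.
(2s^3 + s^2 - 2s + 2) − 267 = 2s^3 + s^2 - 2s - 265 = (s − 5)(2s^2 + 11s + 53).
So |(2s^3 + s^2 - 2s + 2) − 267| = |s − 5|·|2s^2 + 11s + 53|.
Assume first that |s − 5| < 2, so |s| < 7. Then |2s^2 + 11s + 53| ≤ 2·7^2 + 11·7 + 53 = 228.
Hence |(2s^3 + s^2 - 2s + 2) − 267| ≤ 228|s − 5| < ε provided |s − 5| < ε/228.
Choosing δ = min(2, ε/228) ensures both conditions, hence |(2s^3 + s^2 - 2s + 2) − 267| < ε.

δ = min(2, ε/228)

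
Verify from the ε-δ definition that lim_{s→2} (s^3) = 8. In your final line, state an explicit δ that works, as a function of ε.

Let ε > 0 be given. We seek δ > 0 with 0 < |s − 2| < δ ⇒ |s^3 − 8| < ε.
Factor: s^3 − 8 = (s − 2)(s^2 + 2s + 4), so |s^3 − 8| = |s − 2|·|s^2 + 2s + 4|.
Restrict δ ≤ 2. Then |s − 2| < 2 gives |s| < 4, so by the triangle inequality |s^2 + 2s + 4| ≤ 4^2 + 2·4 + 4 = 28.
Hence |s^3 − 8| ≤ 28|s − 2|, which is < ε once |s − 2| < ε/28.
Take δ = min(2, ε/28). If 0 < |s − 2| < δ then both bounds hold and |s^3 − 8| ≤ 28|s − 2| < 28·(ε/28) = ε.

δ = min(2, ε/28)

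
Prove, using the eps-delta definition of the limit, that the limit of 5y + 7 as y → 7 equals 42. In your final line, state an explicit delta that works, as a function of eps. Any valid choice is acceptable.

delta = eps/5

Let eps > 0 be given. We need delta > 0 so that 0 < |y − 7| < delta implies |(5y + 7) − 42| < eps.
Since (5y + 7) − 42 = 5(y − 7), we have |(5y + 7) − 42| = 5|y − 7|.
Thus it suffices that |y − 7| < eps/5.
Take delta = eps/5. If 0 < |y − 7| < delta then |(5y + 7) − 42| = 5|y − 7| < 5·(eps/5) = eps.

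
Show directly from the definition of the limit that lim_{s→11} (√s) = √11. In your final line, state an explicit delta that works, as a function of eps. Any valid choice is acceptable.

delta = min(11, √11·eps)

Let eps > 0 be given. We want delta > 0 such that 0 < |s − 11| < delta implies |√s − √11| < eps.
Multiplying by the conjugate, |√s − √11| = |s − 11|/(√s + √11).
Restrict delta ≤ 11 so that |s − 11| < 11 forces s > 0, and then √s + √11 > √11.
Hence |√s − √11| < |s − 11|/√11, which is < eps once |s − 11| < √11·eps.
Take delta = min(11, √11·eps). If 0 < |s − 11| < delta then s > 0 and |√s − √11| < |s − 11|/√11 < eps.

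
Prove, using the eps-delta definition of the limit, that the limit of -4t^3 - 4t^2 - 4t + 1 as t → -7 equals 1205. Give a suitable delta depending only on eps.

delta = min(2, eps/712)

Let eps > 0 be given. We want delta > 0 such that 0 < |t + 7| < delta implies |(-4t^3 - 4t^2 - 4t + 1) − 1205| < eps.
(-4t^3 - 4t^2 - 4t + 1) − 1205 = -4t^3 - 4t^2 - 4t - 1204 = (t + 7)(-4t^2 + 24t - 172).
So |(-4t^3 - 4t^2 - 4t + 1) − 1205| = |t + 7|·|-4t^2 + 24t - 172|.
Assume first that |t + 7| < 2, so |t| < 9. Then |-4t^2 + 24t - 172| ≤ 4·9^2 + 24·9 + 172 = 712.
Hence |(-4t^3 - 4t^2 - 4t + 1) − 1205| ≤ 712|t + 7| < eps provided |t + 7| < eps/712.
Take delta = min(2, eps/712). Then 0 < |t + 7| < delta gives both |t + 7| < 2 and |t + 7| < eps/712, so |(-4t^3 - 4t^2 - 4t + 1) − 1205| < eps.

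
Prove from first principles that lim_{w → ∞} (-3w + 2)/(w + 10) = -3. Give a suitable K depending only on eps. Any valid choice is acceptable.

Let eps > 0 be given. We seek K > 0 such that w > K implies |(-3w + 2)/(w + 10) + 3| < eps.
(-3w + 2)/(w + 10) + 3 = ((-3w + 2) − (-3)(w + 10)) / ((w + 10)) = 32/((w + 10)).
For w > 0 we have w + 10 > w, so |(-3w + 2)/(w + 10) + 3| = 32/((w + 10)) < 32/(w) = 32/w.
Thus |(-3w + 2)/(w + 10) + 3| < eps whenever w > 32/eps.
Take K = 32/eps. If w > K then |(-3w + 2)/(w + 10) + 3| < 32/w < eps.

K = 32/eps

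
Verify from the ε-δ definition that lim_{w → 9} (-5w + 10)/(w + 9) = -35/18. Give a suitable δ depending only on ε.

δ = min(9, (162/55)ε)

Suppose ε > 0. We want δ > 0 with 0 < |w − 9| < δ ⇒ |(-5w + 10)/(w + 9) + 35/18| < ε.
Combining over a common denominator, (-5w + 10)/(w + 9) + 35/18 = [(-5w + 10)·18 − (-35)·(w + 9)] / [18·(w + 9)] = -55(w − 9) / (18(w + 9)).
So |(-5w + 10)/(w + 9) + 35/18| = 55|w − 9| / (18·|w + 9|).
Require δ ≤ 9, so |w + 9| ≥ |18| − |w − 9| > 18 − 9 = 9.
Hence |(-5w + 10)/(w + 9) + 35/18| < 55|w − 9|/(18·9) = (55/162)|w − 9|, which is < ε once |w − 9| < (162/55)ε.
Take δ = min(9, (162/55)ε). Then 0 < |w − 9| < δ forces both bounds, so |(-5w + 10)/(w + 9) + 35/18| < ε.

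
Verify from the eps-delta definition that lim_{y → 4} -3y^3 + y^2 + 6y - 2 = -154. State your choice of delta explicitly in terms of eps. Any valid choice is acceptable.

Let eps > 0. We want delta > 0 such that 0 < |y − 4| < delta implies |(-3y^3 + y^2 + 6y - 2) + 154| < eps.
(-3y^3 + y^2 + 6y - 2) + 154 = -3y^3 + y^2 + 6y + 152 = (y − 4)(-3y^2 - 11y - 38).
So |(-3y^3 + y^2 + 6y - 2) + 154| = |y − 4|·|-3y^2 - 11y - 38|.
Assume first that |y − 4| < 1, so |y| < 5. Then |-3y^2 - 11y - 38| ≤ 3·5^2 + 11·5 + 38 = 168.
Hence |(-3y^3 + y^2 + 6y - 2) + 154| ≤ 168|y − 4| < eps provided |y − 4| < eps/168.
Choosing delta = min(1, eps/168) ensures both conditions, hence |(-3y^3 + y^2 + 6y - 2) + 154| < eps.

delta = min(1, eps/168)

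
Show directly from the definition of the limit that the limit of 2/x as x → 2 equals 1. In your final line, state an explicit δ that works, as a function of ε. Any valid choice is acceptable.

δ = min(1, ε)

Suppose ε > 0. We seek δ > 0 such that 0 < |x − 2| < δ implies |2/x − 1| < ε.
|2/x − 1| = 2·|2 − x|/(2·|x|) = 2|x − 2|/(2|x|).
Require δ ≤ 1 so that |x| > 2 − 1 = 1, hence 2|x| > 2.
Then |2/x − 1| < 2|x − 2|/2, which is < ε when |x − 2| < ε.
Take δ = min(1, ε). Then 0 < |x − 2| < δ gives both |x − 2| < 1 and |x − 2| < ε, so |2/x − 1| < ε.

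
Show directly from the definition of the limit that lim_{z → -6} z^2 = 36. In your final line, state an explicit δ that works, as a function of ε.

δ = min(1, ε/13)

Let ε > 0 be given. We seek δ > 0 with 0 < |z + 6| < δ ⇒ |z^2 − 36| < ε.
Factor: z^2 − 36 = (z + 6)(z - 6), so |z^2 − 36| = |z + 6|·|z - 6|.
Impose δ ≤ 1 so that |z| < 7; then |z - 6| ≤ 13.
Hence |z^2 − 36| ≤ 13|z + 6|, which is < ε once |z + 6| < ε/13.
Take δ = min(1, ε/13). If 0 < |z + 6| < δ then both bounds hold and |z^2 − 36| ≤ 13|z + 6| < 13·(ε/13) = ε.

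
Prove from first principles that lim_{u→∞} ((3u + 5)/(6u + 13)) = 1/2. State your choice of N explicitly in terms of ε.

Let ε > 0 be given. We seek N > 0 such that u > N implies |(3u + 5)/(6u + 13) − (1/2)| < ε.
(3u + 5)/(6u + 13) − (1/2) = (6(3u + 5) − 3(6u + 13)) / (6(6u + 13)) = -9/(6(6u + 13)).
For u > 0 we have 6u + 13 > 6u, so |(3u + 5)/(6u + 13) − (1/2)| = 9/(6(6u + 13)) < 9/(6·6u) = (1/4)/u.
Thus |(3u + 5)/(6u + 13) − (1/2)| < ε whenever u > (1/4)/ε.
Take N = (1/4)/ε. If u > N then |(3u + 5)/(6u + 13) − (1/2)| < (1/4)/u < ε.

N = (1/4)/ε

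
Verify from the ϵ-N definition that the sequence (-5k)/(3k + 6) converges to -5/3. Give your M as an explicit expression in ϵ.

Suppose ϵ > 0. For k ≥ 1, |(-5k)/(3k + 6) + 5/3| = |30|/(3(3k + 6)) = 30/(3(3k + 6)).
Since 3k + 6 ≥ 3k for k ≥ 1, this is ≤ 30/(3·3k) = (10/3)/k.
So |(-5k)/(3k + 6) + 5/3| < ϵ whenever k > (10/3)/ϵ.
Take M = (10/3)/ϵ. If k > M then |(-5k)/(3k + 6) + 5/3| ≤ (10/3)/k < ϵ.

M = (10/3)/ϵ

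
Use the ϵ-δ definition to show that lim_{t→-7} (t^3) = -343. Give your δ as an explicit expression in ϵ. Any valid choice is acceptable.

δ = min(1, ϵ/169)

Let ϵ > 0 be given. We seek δ > 0 with 0 < |t + 7| < δ ⇒ |t^3 + 343| < ϵ.
Factor: t^3 + 343 = (t + 7)(t^2 - 7t + 49), so |t^3 + 343| = |t + 7|·|t^2 - 7t + 49|.
Impose δ ≤ 1 so that |t| < 8; then |t^2 - 7t + 49| ≤ 169.
Hence |t^3 + 343| ≤ 169|t + 7|, which is < ϵ once |t + 7| < ϵ/169.
Take δ = min(1, ϵ/169). If 0 < |t + 7| < δ then both bounds hold and |t^3 + 343| ≤ 169|t + 7| < 169·(ϵ/169) = ϵ.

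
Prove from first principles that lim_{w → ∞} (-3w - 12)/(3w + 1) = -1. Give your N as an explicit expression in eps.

Let eps > 0. We seek N > 0 such that w > N implies |(-3w - 12)/(3w + 1) + 1| < eps.
(-3w - 12)/(3w + 1) + 1 = (3(-3w - 12) − (-3)(3w + 1)) / (3(3w + 1)) = -33/(3(3w + 1)).
For w > 0 we have 3w + 1 > 3w, so |(-3w - 12)/(3w + 1) + 1| = 33/(3(3w + 1)) < 33/(3·3w) = (11/3)/w.
Thus |(-3w - 12)/(3w + 1) + 1| < eps whenever w > (11/3)/eps.
Take N = (11/3)/eps. If w > N then |(-3w - 12)/(3w + 1) + 1| < (11/3)/w < eps.

N = (11/3)/eps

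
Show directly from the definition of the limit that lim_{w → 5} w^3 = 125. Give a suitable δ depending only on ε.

Fix ε > 0. We seek δ > 0 with 0 < |w − 5| < δ ⇒ |w^3 − 125| < ε.
Factor: w^3 − 125 = (w − 5)(w^2 + 5w + 25), so |w^3 − 125| = |w − 5|·|w^2 + 5w + 25|.
Restrict δ ≤ 1. Then |w − 5| < 1 gives |w| < 6, so by the triangle inequality |w^2 + 5w + 25| ≤ 6^2 + 5·6 + 25 = 91.
Hence |w^3 − 125| ≤ 91|w − 5|, which is < ε once |w − 5| < ε/91.
Take δ = min(1, ε/91). If 0 < |w − 5| < δ then both bounds hold and |w^3 − 125| ≤ 91|w − 5| < 91·(ε/91) = ε.

δ = min(1, ε/91)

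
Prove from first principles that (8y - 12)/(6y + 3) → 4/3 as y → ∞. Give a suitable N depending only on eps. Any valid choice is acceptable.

N = (8/3)/eps

Let eps > 0. We seek N > 0 such that y > N implies |(8y - 12)/(6y + 3) − (4/3)| < eps.
(8y - 12)/(6y + 3) − (4/3) = (6(8y - 12) − 8(6y + 3)) / (6(6y + 3)) = -96/(6(6y + 3)).
For y > 0 we have 6y + 3 > 6y, so |(8y - 12)/(6y + 3) − (4/3)| = 96/(6(6y + 3)) < 96/(6·6y) = (8/3)/y.
Thus |(8y - 12)/(6y + 3) − (4/3)| < eps whenever y > (8/3)/eps.
Take N = (8/3)/eps. If y > N then |(8y - 12)/(6y + 3) − (4/3)| < (8/3)/y < eps.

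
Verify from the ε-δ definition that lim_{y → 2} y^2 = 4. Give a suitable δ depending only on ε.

Let ε > 0 be given. We seek δ > 0 with 0 < |y − 2| < δ ⇒ |y^2 − 4| < ε.
Factor: y^2 − 4 = (y − 2)(y + 2), so |y^2 − 4| = |y − 2|·|y + 2|.
Impose δ ≤ 2 so that |y| < 4; then |y + 2| ≤ 6.
Hence |y^2 − 4| ≤ 6|y − 2|, which is < ε once |y − 2| < ε/6.
Take δ = min(2, ε/6). If 0 < |y − 2| < δ then both bounds hold and |y^2 − 4| ≤ 6|y − 2| < 6·(ε/6) = ε.

δ = min(2, ε/6)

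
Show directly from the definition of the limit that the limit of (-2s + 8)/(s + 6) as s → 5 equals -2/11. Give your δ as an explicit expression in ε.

δ = min(11/2, (121/40)ε)

Fix ε > 0. We want δ > 0 with 0 < |s − 5| < δ ⇒ |(-2s + 8)/(s + 6) + 2/11| < ε.
Combining over a common denominator, (-2s + 8)/(s + 6) + 2/11 = [(-2s + 8)·11 − (-2)·(s + 6)] / [11·(s + 6)] = -20(s − 5) / (11(s + 6)).
So |(-2s + 8)/(s + 6) + 2/11| = 20|s − 5| / (11·|s + 6|).
Require δ ≤ 11/2, so |s + 6| ≥ |11| − |s − 5| > 11 − 11/2 = 11/2.
Hence |(-2s + 8)/(s + 6) + 2/11| < 20|s − 5|/(11·(11/2)) = (40/121)|s − 5|, which is < ε once |s − 5| < (121/40)ε.
Take δ = min(11/2, (121/40)ε). Then 0 < |s − 5| < δ forces both bounds, so |(-2s + 8)/(s + 6) + 2/11| < ε.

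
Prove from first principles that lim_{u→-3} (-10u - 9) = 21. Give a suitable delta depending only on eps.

Let eps > 0 be given. We need delta > 0 so that 0 < |u + 3| < delta implies |(-10u - 9) − 21| < eps.
Since (-10u - 9) − 21 = -10(u + 3), we have |(-10u - 9) − 21| = 10|u + 3|.
So 10|u + 3| < eps exactly when |u + 3| < eps/10.
Take delta = eps/10. If 0 < |u + 3| < delta then |(-10u - 9) − 21| = 10|u + 3| < 10·(eps/10) = eps.

delta = eps/10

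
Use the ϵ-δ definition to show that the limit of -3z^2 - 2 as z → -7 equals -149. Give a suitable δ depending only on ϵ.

δ = min(1, ϵ/45)

Let ϵ > 0 be given. We want δ > 0 such that 0 < |z + 7| < δ implies |(-3z^2 - 2) + 149| < ϵ.
(-3z^2 - 2) + 149 = -3z^2 + 147 = (z + 7)(-3z + 21).
So |(-3z^2 - 2) + 149| = |z + 7|·|-3z + 21|.
Assume first that |z + 7| < 1, so |z| < 8. Then |-3z + 21| ≤ 3·8 + 21 = 45.
Hence |(-3z^2 - 2) + 149| ≤ 45|z + 7| < ϵ provided |z + 7| < ϵ/45.
Choosing δ = min(1, ϵ/45) ensures both conditions, hence |(-3z^2 - 2) + 149| < ϵ.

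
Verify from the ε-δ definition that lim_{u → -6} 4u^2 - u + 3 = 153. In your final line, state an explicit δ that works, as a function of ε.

Fix ε > 0. We want δ > 0 such that 0 < |u + 6| < δ implies |(4u^2 - u + 3) − 153| < ε.
(4u^2 - u + 3) − 153 = 4u^2 - u - 150 = (u + 6)(4u - 25).
So |(4u^2 - u + 3) − 153| = |u + 6|·|4u - 25|.
Assume first that |u + 6| < 2, so |u| < 8. Then |4u - 25| ≤ 4·8 + 25 = 57.
Hence |(4u^2 - u + 3) − 153| ≤ 57|u + 6| < ε provided |u + 6| < ε/57.
Take δ = min(2, ε/57). Then 0 < |u + 6| < δ gives both |u + 6| < 2 and |u + 6| < ε/57, so |(4u^2 - u + 3) − 153| < ε.

δ = min(2, ε/57)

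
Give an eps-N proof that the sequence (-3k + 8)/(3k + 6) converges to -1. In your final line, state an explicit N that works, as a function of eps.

Let eps > 0. For k ≥ 1, |(-3k + 8)/(3k + 6) + 1| = |42|/(3(3k + 6)) = 42/(3(3k + 6)).
Since 3k + 6 ≥ 3k for k ≥ 1, this is ≤ 42/(3·3k) = (14/3)/k.
So |(-3k + 8)/(3k + 6) + 1| < eps whenever k > (14/3)/eps.
Take N = (14/3)/eps. If k > N then |(-3k + 8)/(3k + 6) + 1| ≤ (14/3)/k < eps.

N = (14/3)/eps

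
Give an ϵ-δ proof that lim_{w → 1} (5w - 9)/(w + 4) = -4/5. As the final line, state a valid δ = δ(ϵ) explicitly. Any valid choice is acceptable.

Let ϵ > 0. We want δ > 0 with 0 < |w − 1| < δ ⇒ |(5w - 9)/(w + 4) + 4/5| < ϵ.
Combining over a common denominator, (5w - 9)/(w + 4) + 4/5 = [(5w - 9)·5 − (-4)·(w + 4)] / [5·(w + 4)] = 29(w − 1) / (5(w + 4)).
So |(5w - 9)/(w + 4) + 4/5| = 29|w − 1| / (5·|w + 4|).
Restrict δ ≤ 5/2. Then |w − 1| < 5/2 gives |w + 4| = |(w − 1) + 5| ≥ 5 − 5/2 = 5/2.
Hence |(5w - 9)/(w + 4) + 4/5| < 29|w − 1|/(5·(5/2)) = (58/25)|w − 1|, which is < ϵ once |w − 1| < (25/58)ϵ.
Take δ = min(5/2, (25/58)ϵ). Then 0 < |w − 1| < δ forces both bounds, so |(5w - 9)/(w + 4) + 4/5| < ϵ.

δ = min(5/2, (25/58)ϵ)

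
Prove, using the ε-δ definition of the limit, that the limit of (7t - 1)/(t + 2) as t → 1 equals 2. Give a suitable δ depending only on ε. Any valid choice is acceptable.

δ = min(3/2, (3/10)ε)

Let ε > 0 be given. We want δ > 0 with 0 < |t − 1| < δ ⇒ |(7t - 1)/(t + 2) − 2| < ε.
Combining over a common denominator, (7t - 1)/(t + 2) − 2 = [(7t - 1)·3 − 6·(t + 2)] / [3·(t + 2)] = 15(t − 1) / (3(t + 2)).
So |(7t - 1)/(t + 2) − 2| = 15|t − 1| / (3·|t + 2|).
Restrict δ ≤ 3/2. Then |t − 1| < 3/2 gives |t + 2| = |(t − 1) + 3| ≥ 3 − 3/2 = 3/2.
Hence |(7t - 1)/(t + 2) − 2| < 15|t − 1|/(3·(3/2)) = (10/3)|t − 1|, which is < ε once |t − 1| < (3/10)ε.
Take δ = min(3/2, (3/10)ε). Then 0 < |t − 1| < δ forces both bounds, so |(7t - 1)/(t + 2) − 2| < ε.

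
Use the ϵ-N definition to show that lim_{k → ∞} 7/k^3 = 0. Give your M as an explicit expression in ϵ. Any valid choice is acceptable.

M = (7/ϵ)^{1/3}

Fix ϵ > 0. For k ≥ 1, |7/k^3 − 0| = 7/k^3.
7/k^3 < ϵ ⇔ k^3 > 7/ϵ ⇔ k > (7/ϵ)^{1/3}.
Take M = (7/ϵ)^{1/3}. Then k > M implies 7/k^3 < ϵ.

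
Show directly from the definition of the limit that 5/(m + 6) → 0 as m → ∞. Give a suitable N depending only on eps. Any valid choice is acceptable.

N = 5/eps

Suppose eps > 0. For m ≥ 1, |5/(m + 6) − 0| = 5/(m + 6) ≤ 5/m.
We need 5/m < eps, i.e. m > 5/eps.
Take N = 5/eps. If m > N then |5/(m + 6)| ≤ 5/m < eps.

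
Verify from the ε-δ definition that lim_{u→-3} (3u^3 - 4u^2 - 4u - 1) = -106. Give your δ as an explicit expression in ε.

δ = min(1, ε/135)

Fix ε > 0. We want δ > 0 such that 0 < |u + 3| < δ implies |(3u^3 - 4u^2 - 4u - 1) + 106| < ε.
(3u^3 - 4u^2 - 4u - 1) + 106 = 3u^3 - 4u^2 - 4u + 105 = (u + 3)(3u^2 - 13u + 35).
So |(3u^3 - 4u^2 - 4u - 1) + 106| = |u + 3|·|3u^2 - 13u + 35|.
Require δ ≤ 1. Then |u + 3| < 1 gives |u| < 4, and by the triangle inequality |3u^2 - 13u + 35| ≤ 3·4^2 + 13·4 + 35 = 135.
Hence |(3u^3 - 4u^2 - 4u - 1) + 106| ≤ 135|u + 3| < ε provided |u + 3| < ε/135.
Take δ = min(1, ε/135). Then 0 < |u + 3| < δ gives both |u + 3| < 1 and |u + 3| < ε/135, so |(3u^3 - 4u^2 - 4u - 1) + 106| < ε.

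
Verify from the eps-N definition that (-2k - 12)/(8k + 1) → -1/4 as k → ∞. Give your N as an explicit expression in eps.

N = (47/32)/eps

Let eps > 0 be given. For k ≥ 1, |(-2k - 12)/(8k + 1) + 1/4| = |-94|/(8(8k + 1)) = 94/(8(8k + 1)).
Since 8k + 1 ≥ 8k for k ≥ 1, this is ≤ 94/(8·8k) = (47/32)/k.
So |(-2k - 12)/(8k + 1) + 1/4| < eps whenever k > (47/32)/eps.
Take N = (47/32)/eps. If k > N then |(-2k - 12)/(8k + 1) + 1/4| ≤ (47/32)/k < eps.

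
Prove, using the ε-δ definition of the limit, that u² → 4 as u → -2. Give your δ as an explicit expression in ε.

Let ε > 0 be given. We seek δ > 0 with 0 < |u + 2| < δ ⇒ |u² − 4| < ε.
Factor: u² − 4 = (u + 2)(u - 2), so |u² − 4| = |u + 2|·|u - 2|.
Restrict δ ≤ 1. Then |u + 2| < 1 gives |u| < 3, so by the triangle inequality |u - 2| ≤ 3 + 2 = 5.
Hence |u² − 4| ≤ 5|u + 2|, which is < ε once |u + 2| < ε/5.
Take δ = min(1, ε/5). If 0 < |u + 2| < δ then both bounds hold and |u² − 4| ≤ 5|u + 2| < 5·(ε/5) = ε.

δ = min(1, ε/5)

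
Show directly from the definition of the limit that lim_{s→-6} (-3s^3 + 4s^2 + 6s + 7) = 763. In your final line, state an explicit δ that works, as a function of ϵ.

δ = min(1, ϵ/427)

Let ϵ > 0 be given. We want δ > 0 such that 0 < |s + 6| < δ implies |(-3s^3 + 4s^2 + 6s + 7) − 763| < ϵ.
(-3s^3 + 4s^2 + 6s + 7) − 763 = -3s^3 + 4s^2 + 6s - 756 = (s + 6)(-3s^2 + 22s - 126).
So |(-3s^3 + 4s^2 + 6s + 7) − 763| = |s + 6|·|-3s^2 + 22s - 126|.
Require δ ≤ 1. Then |s + 6| < 1 gives |s| < 7, and by the triangle inequality |-3s^2 + 22s - 126| ≤ 3·7^2 + 22·7 + 126 = 427.
Hence |(-3s^3 + 4s^2 + 6s + 7) − 763| ≤ 427|s + 6| < ϵ provided |s + 6| < ϵ/427.
Take δ = min(1, ϵ/427). Then 0 < |s + 6| < δ gives both |s + 6| < 1 and |s + 6| < ϵ/427, so |(-3s^3 + 4s^2 + 6s + 7) − 763| < ϵ.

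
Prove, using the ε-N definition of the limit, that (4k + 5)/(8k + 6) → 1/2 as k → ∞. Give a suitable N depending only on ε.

N = (1/4)/ε

Suppose ε > 0. For k ≥ 1, |(4k + 5)/(8k + 6) − (1/2)| = |16|/(8(8k + 6)) = 16/(8(8k + 6)).
Since 8k + 6 ≥ 8k for k ≥ 1, this is ≤ 16/(8·8k) = (1/4)/k.
So |(4k + 5)/(8k + 6) − (1/2)| < ε whenever k > (1/4)/ε.
Take N = (1/4)/ε. If k > N then |(4k + 5)/(8k + 6) − (1/2)| ≤ (1/4)/k < ε.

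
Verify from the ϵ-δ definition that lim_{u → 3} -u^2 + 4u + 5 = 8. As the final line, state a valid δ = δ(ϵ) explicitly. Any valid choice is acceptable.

Suppose ϵ > 0. We want δ > 0 such that 0 < |u − 3| < δ implies |(-u^2 + 4u + 5) − 8| < ϵ.
(-u^2 + 4u + 5) − 8 = -u^2 + 4u - 3 = (u − 3)(-u + 1).
So |(-u^2 + 4u + 5) − 8| = |u − 3|·|-u + 1|.
Require δ ≤ 2. Then |u − 3| < 2 gives |u| < 5, and by the triangle inequality |-u + 1| ≤ 5 + 1 = 6.
Hence |(-u^2 + 4u + 5) − 8| ≤ 6|u − 3| < ϵ provided |u − 3| < ϵ/6.
Take δ = min(2, ϵ/6). Then 0 < |u − 3| < δ gives both |u − 3| < 2 and |u − 3| < ϵ/6, so |(-u^2 + 4u + 5) − 8| < ϵ.

δ = min(2, ϵ/6)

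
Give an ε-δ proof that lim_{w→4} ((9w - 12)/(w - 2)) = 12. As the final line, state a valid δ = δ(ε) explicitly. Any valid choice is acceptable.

Let ε > 0. We want δ > 0 with 0 < |w − 4| < δ ⇒ |(9w - 12)/(w - 2) − 12| < ε.
Combining over a common denominator, (9w - 12)/(w - 2) − 12 = [(9w - 12)·2 − 24·(w - 2)] / [2·(w - 2)] = -6(w − 4) / (2(w - 2)).
So |(9w - 12)/(w - 2) − 12| = 6|w − 4| / (2·|w − 2|).
Restrict δ ≤ 1. Then |w − 4| < 1 gives |w − 2| = |(w − 4) + 2| ≥ 2 − 1 = 1.
Hence |(9w - 12)/(w - 2) − 12| < 6|w − 4|/(2·1) = 3|w − 4|, which is < ε once |w − 4| < (1/3)ε.
Take δ = min(1, (1/3)ε). Then 0 < |w − 4| < δ forces both bounds, so |(9w - 12)/(w - 2) − 12| < ε.

δ = min(1, (1/3)ε)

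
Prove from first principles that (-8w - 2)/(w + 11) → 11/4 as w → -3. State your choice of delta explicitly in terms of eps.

Suppose eps > 0. We want delta > 0 with 0 < |w + 3| < delta ⇒ |(-8w - 2)/(w + 11) − (11/4)| < eps.
Combining over a common denominator, (-8w - 2)/(w + 11) − (11/4) = [(-8w - 2)·8 − 22·(w + 11)] / [8·(w + 11)] = -86(w + 3) / (8(w + 11)).
So |(-8w - 2)/(w + 11) − (11/4)| = 86|w + 3| / (8·|w + 11|).
Restrict delta ≤ 4. Then |w + 3| < 4 gives |w + 11| = |(w + 3) + 8| ≥ 8 − 4 = 4.
Hence |(-8w - 2)/(w + 11) − (11/4)| < 86|w + 3|/(8·4) = (43/16)|w + 3|, which is < eps once |w + 3| < (16/43)eps.
Take delta = min(4, (16/43)eps). Then 0 < |w + 3| < delta forces both bounds, so |(-8w - 2)/(w + 11) − (11/4)| < eps.

delta = min(4, (16/43)eps)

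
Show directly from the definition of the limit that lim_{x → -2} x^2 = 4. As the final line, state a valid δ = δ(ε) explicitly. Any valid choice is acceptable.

Fix ε > 0. We seek δ > 0 with 0 < |x + 2| < δ ⇒ |x^2 − 4| < ε.
Factor: x^2 − 4 = (x + 2)(x - 2), so |x^2 − 4| = |x + 2|·|x - 2|.
Restrict δ ≤ 1. Then |x + 2| < 1 gives |x| < 3, so by the triangle inequality |x - 2| ≤ 3 + 2 = 5.
Hence |x^2 − 4| ≤ 5|x + 2|, which is < ε once |x + 2| < ε/5.
Take δ = min(1, ε/5). If 0 < |x + 2| < δ then both bounds hold and |x^2 − 4| ≤ 5|x + 2| < 5·(ε/5) = ε.

δ = min(1, ε/5)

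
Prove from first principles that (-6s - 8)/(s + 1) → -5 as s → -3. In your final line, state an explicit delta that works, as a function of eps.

delta = min(1, eps)

Let eps > 0. We want delta > 0 with 0 < |s + 3| < delta ⇒ |(-6s - 8)/(s + 1) + 5| < eps.
Combining over a common denominator, (-6s - 8)/(s + 1) + 5 = [(-6s - 8)·(-2) − 10·(s + 1)] / [(-2)·(s + 1)] = 2(s + 3) / ((-2)(s + 1)).
So |(-6s - 8)/(s + 1) + 5| = 2|s + 3| / (2·|s + 1|).
Restrict delta ≤ 1. Then |s + 3| < 1 gives |s + 1| = |(s + 3) + (-2)| ≥ 2 − 1 = 1.
Hence |(-6s - 8)/(s + 1) + 5| < 2|s + 3|/(2·1) = |s + 3|, which is < eps once |s + 3| < eps.
Take delta = min(1, eps). Then 0 < |s + 3| < delta forces both bounds, so |(-6s - 8)/(s + 1) + 5| < eps.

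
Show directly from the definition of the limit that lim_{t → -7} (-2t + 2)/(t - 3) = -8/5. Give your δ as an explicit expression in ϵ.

δ = min(5, (25/2)ϵ)

Let ϵ > 0. We want δ > 0 with 0 < |t + 7| < δ ⇒ |(-2t + 2)/(t - 3) + 8/5| < ϵ.
Combining over a common denominator, (-2t + 2)/(t - 3) + 8/5 = [(-2t + 2)·(-10) − 16·(t - 3)] / [(-10)·(t - 3)] = 4(t + 7) / ((-10)(t - 3)).
So |(-2t + 2)/(t - 3) + 8/5| = 4|t + 7| / (10·|t − 3|).
Restrict δ ≤ 5. Then |t + 7| < 5 gives |t − 3| = |(t + 7) + (-10)| ≥ 10 − 5 = 5.
Hence |(-2t + 2)/(t - 3) + 8/5| < 4|t + 7|/(10·5) = (2/25)|t + 7|, which is < ϵ once |t + 7| < (25/2)ϵ.
Take δ = min(5, (25/2)ϵ). Then 0 < |t + 7| < δ forces both bounds, so |(-2t + 2)/(t - 3) + 8/5| < ϵ.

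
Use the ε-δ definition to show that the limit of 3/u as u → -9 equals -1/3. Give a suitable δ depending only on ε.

Let ε > 0 be given. We seek δ > 0 such that 0 < |u + 9| < δ implies |3/u + 1/3| < ε.
|3/u + 1/3| = 3·|-9 − u|/(9·|u|) = 3|u + 9|/(9|u|).
Require δ ≤ 9/2 so that |u| > 9 − 9/2 = 9/2, hence 9|u| > 81/2.
Then |3/u + 1/3| < 3|u + 9|/(81/2), which is < ε when |u + 9| < (27/2)ε.
Take δ = min(9/2, (27/2)ε). Then 0 < |u + 9| < δ gives both |u + 9| < 9/2 and |u + 9| < (27/2)ε, so |3/u + 1/3| < ε.

δ = min(9/2, (27/2)ε)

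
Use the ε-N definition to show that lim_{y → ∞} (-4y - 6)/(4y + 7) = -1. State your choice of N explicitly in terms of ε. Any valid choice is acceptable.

N = (1/4)/ε

Fix ε > 0. We seek N > 0 such that y > N implies |(-4y - 6)/(4y + 7) + 1| < ε.
(-4y - 6)/(4y + 7) + 1 = (4(-4y - 6) − (-4)(4y + 7)) / (4(4y + 7)) = 4/(4(4y + 7)).
For y > 0 we have 4y + 7 > 4y, so |(-4y - 6)/(4y + 7) + 1| = 4/(4(4y + 7)) < 4/(4·4y) = (1/4)/y.
Thus |(-4y - 6)/(4y + 7) + 1| < ε whenever y > (1/4)/ε.
Take N = (1/4)/ε. If y > N then |(-4y - 6)/(4y + 7) + 1| < (1/4)/y < ε.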